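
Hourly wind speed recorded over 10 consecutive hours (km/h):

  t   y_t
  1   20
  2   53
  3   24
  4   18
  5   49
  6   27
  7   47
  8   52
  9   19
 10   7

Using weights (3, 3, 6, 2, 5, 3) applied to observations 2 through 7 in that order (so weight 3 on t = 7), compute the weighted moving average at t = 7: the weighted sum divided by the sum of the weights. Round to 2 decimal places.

Weighted sum: 3·53 + 3·24 + 6·18 + 2·49 + 5·27 + 3·47 = 159 + 72 + 108 + 98 + 135 + 141 = 713
Weight total: 3 + 3 + 6 + 2 + 5 + 3 = 22
WMA = 713 / 22 = 32.41

32.41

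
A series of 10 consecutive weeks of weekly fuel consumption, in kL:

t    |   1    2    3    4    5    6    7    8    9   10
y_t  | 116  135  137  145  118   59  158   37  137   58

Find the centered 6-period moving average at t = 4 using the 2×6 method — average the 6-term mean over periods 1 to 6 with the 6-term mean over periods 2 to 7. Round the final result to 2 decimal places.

121.83

Sum over 1–6: 116 + 135 + 137 + 145 + 118 + 59 = 710
Sum over 2–7: 135 + 137 + 145 + 118 + 59 + 158 = 752
CMA at t=4 = (710 + 752) / (2·6) = 1462 / 12 = 121.83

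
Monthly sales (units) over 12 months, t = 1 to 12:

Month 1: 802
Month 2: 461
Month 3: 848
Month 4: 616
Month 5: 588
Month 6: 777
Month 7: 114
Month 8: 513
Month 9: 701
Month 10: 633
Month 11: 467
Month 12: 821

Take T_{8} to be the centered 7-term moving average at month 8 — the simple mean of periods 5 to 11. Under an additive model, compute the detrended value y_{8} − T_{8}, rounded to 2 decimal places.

Trend T_8 = (588 + 777 + 114 + 513 + 701 + 633 + 467) / 7 = 3793/7 = 541.8571
Detrended value: 513 − 541.8571 = -28.86

-28.86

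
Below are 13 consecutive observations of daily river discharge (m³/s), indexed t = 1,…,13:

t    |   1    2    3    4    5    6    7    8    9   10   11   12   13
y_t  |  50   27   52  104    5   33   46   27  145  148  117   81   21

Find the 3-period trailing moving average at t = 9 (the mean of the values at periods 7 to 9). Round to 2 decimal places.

Sum of periods 7–9: 46 + 27 + 145 = 218
Divide by 3: 218 / 3 = 72.67

72.67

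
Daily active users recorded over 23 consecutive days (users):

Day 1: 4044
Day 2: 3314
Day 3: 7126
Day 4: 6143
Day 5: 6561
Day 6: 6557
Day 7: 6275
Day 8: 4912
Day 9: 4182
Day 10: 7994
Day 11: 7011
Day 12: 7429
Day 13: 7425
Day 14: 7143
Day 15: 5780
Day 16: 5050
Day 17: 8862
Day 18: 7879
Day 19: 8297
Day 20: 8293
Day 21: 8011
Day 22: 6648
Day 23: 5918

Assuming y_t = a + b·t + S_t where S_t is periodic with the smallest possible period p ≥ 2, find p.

7

First differences y_{t+1} − y_t: -730, 3812, -983, 418, -4, -282, -1363, -730, 3812, -983, 418, -4, -282, -1363, -730, 3812, …
The difference pattern repeats every 7 terms and not for any smaller step, so p = 7.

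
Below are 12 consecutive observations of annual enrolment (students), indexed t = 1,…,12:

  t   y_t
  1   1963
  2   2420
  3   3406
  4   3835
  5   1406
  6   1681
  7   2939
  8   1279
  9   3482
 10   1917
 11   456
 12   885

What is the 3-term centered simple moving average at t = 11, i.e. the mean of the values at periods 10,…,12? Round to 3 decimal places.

1086.000

Sum of periods 10–12: 1917 + 456 + 885 = 3258
Divide by 3: 3258 / 3 = 1086.000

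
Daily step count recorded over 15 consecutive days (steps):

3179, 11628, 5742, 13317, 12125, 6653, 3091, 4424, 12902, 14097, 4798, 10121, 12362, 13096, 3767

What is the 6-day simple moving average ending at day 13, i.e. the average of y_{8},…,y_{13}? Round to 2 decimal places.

9784.00

Sum of periods 8–13: 4424 + 12902 + 14097 + 4798 + 10121 + 12362 = 58704
Divide by 6: 58704 / 6 = 9784.00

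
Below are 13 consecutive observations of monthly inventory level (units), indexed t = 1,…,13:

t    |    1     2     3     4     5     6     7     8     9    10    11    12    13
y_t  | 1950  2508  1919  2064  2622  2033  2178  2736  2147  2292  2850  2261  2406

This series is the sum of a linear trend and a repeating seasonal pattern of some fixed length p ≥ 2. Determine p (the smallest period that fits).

First differences y_{t+1} − y_t: 558, -589, 145, 558, -589, 145, 558, -589, …
The difference pattern repeats every 3 terms and not for any smaller step, so p = 3.

3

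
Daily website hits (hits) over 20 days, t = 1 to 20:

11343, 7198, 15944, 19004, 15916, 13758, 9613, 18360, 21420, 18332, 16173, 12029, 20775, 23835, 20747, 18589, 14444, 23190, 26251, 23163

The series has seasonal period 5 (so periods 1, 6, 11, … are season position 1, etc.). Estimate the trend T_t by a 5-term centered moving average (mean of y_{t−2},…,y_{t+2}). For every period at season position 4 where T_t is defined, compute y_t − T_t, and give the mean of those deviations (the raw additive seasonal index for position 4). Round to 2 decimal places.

Season position 4 occurs at t = 4, 9, 14 (where T_t is defined).
t=4: T_4 = 14364.0000; y_4 − T_4 = 19004 − 14364.0000 = 4640.0000
t=9: T_9 = 16779.6000; y_9 − T_9 = 21420 − 16779.6000 = 4640.4000
t=14: T_14 = 19195.0000; y_14 − T_14 = 23835 − 19195.0000 = 4640.0000
Mean deviation: (4640.0000 + 4640.4000 + 4640.0000) / 3 = 4640.13

4640.13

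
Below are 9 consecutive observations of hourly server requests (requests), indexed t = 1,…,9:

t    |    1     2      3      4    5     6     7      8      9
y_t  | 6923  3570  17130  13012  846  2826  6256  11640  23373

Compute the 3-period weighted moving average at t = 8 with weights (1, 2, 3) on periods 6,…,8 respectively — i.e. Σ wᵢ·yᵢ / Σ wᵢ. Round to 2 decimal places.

Weighted sum: 1·2826 + 2·6256 + 3·11640 = 2826 + 12512 + 34920 = 50258
Weight total: 1 + 2 + 3 = 6
WMA = 50258 / 6 = 8376.33

8376.33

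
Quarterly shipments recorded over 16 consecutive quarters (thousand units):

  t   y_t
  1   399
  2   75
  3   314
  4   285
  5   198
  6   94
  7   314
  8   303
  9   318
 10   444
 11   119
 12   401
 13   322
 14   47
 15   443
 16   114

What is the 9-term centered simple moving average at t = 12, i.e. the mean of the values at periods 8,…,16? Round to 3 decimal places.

279.000

Sum of periods 8–16: 303 + 318 + 444 + 119 + 401 + 322 + 47 + 443 + 114 = 2511
Divide by 9: 2511 / 9 = 279.000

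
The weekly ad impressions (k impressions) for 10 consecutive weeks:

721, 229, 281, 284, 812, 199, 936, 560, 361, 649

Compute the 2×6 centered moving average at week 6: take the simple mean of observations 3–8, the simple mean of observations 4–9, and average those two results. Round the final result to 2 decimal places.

Sum over 3–8: 281 + 284 + 812 + 199 + 936 + 560 = 3072
Sum over 4–9: 284 + 812 + 199 + 936 + 560 + 361 = 3152
CMA at t=6 = (3072 + 3152) / (2·6) = 6224 / 12 = 518.67

518.67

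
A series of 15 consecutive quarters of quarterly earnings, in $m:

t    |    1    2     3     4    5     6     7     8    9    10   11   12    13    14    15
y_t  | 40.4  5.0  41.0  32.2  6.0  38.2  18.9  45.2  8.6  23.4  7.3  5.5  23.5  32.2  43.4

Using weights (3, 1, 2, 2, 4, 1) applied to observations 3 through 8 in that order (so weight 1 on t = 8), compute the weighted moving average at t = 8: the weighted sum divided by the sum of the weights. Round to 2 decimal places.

28.03

Weighted sum: 3·41.0 + 1·32.2 + 2·6.0 + 2·38.2 + 4·18.9 + 1·45.2 = 123.0 + 32.2 + 12.0 + 76.4 + 75.6 + 45.2 = 364.4
Weight total: 3 + 1 + 2 + 2 + 4 + 1 = 13
WMA = 364.4 / 13 = 28.03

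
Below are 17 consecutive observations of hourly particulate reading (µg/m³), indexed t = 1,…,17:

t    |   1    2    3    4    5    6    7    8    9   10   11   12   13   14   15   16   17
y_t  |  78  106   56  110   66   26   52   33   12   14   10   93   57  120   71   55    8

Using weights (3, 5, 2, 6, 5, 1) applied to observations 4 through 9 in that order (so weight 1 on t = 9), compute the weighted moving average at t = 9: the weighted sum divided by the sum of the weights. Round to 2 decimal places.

54.59

Weighted sum: 3·110 + 5·66 + 2·26 + 6·52 + 5·33 + 1·12 = 330 + 330 + 52 + 312 + 165 + 12 = 1201
Weight total: 3 + 5 + 2 + 6 + 5 + 1 = 22
WMA = 1201 / 22 = 54.59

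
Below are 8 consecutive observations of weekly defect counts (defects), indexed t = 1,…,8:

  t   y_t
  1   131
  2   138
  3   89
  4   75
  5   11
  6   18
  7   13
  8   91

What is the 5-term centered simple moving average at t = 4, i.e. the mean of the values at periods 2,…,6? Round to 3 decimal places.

Sum of periods 2–6: 138 + 89 + 75 + 11 + 18 = 331
Divide by 5: 331 / 5 = 66.200

66.200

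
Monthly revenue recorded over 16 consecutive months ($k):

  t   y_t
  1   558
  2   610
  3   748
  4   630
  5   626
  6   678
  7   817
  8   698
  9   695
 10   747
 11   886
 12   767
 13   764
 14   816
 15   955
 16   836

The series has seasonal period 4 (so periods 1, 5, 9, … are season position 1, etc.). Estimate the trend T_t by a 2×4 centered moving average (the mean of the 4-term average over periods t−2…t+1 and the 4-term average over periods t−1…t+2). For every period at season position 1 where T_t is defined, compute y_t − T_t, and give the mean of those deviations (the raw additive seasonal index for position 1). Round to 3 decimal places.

-52.958

Season position 1 occurs at t = 5, 9, 13 (where T_t is defined).
t=5: T_5 = 679.12500; y_5 − T_5 = 626 − 679.12500 = -53.12500
t=9: T_9 = 747.87500; y_9 − T_9 = 695 − 747.87500 = -52.87500
t=13: T_13 = 816.87500; y_13 − T_13 = 764 − 816.87500 = -52.87500
Mean deviation: (-53.12500 + -52.87500 + -52.87500) / 3 = -52.958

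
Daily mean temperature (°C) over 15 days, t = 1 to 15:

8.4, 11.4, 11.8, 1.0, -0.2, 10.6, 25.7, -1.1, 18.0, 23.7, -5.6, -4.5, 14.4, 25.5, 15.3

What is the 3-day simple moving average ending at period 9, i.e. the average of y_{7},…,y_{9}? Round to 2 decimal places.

Sum of periods 7–9: 25.7 + (-1.1) + 18.0 = 42.6
Divide by 3: 42.6 / 3 = 14.20

14.20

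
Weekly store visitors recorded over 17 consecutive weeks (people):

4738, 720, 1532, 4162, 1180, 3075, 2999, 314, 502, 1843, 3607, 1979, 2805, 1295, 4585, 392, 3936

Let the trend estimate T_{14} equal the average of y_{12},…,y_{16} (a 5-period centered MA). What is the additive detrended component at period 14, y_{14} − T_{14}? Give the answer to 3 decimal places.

Trend T_14 = (1979 + 2805 + 1295 + 4585 + 392) / 5 = 11056/5 = 2211.20000
Detrended value: 1295 − 2211.20000 = -916.200

-916.200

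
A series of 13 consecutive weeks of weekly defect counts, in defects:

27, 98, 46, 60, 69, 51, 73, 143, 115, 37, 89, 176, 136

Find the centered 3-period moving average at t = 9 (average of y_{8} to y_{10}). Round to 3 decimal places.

98.333

Sum of periods 8–10: 143 + 115 + 37 = 295
Divide by 3: 295 / 3 = 98.333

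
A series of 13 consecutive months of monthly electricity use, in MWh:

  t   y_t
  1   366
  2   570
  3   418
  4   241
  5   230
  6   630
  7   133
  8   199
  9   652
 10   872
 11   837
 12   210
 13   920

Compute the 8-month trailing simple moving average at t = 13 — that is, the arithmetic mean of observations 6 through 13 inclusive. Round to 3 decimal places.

556.625

Sum of periods 6–13: 630 + 133 + 199 + 652 + 872 + 837 + 210 + 920 = 4453
Divide by 8: 4453 / 8 = 556.625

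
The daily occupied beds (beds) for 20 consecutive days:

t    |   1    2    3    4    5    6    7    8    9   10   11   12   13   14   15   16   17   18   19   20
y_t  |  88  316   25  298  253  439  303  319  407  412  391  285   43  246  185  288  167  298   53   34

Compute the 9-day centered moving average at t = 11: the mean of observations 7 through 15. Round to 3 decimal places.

Sum of periods 7–15: 303 + 319 + 407 + 412 + 391 + 285 + 43 + 246 + 185 = 2591
Divide by 9: 2591 / 9 = 287.889

287.889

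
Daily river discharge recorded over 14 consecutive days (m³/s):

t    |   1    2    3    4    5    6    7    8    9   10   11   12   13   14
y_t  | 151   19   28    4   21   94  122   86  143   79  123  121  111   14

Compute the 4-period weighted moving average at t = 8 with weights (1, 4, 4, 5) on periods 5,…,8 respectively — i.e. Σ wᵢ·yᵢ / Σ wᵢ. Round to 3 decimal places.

Weighted sum: 1·21 + 4·94 + 4·122 + 5·86 = 21 + 376 + 488 + 430 = 1315
Weight total: 1 + 4 + 4 + 5 = 14
WMA = 1315 / 14 = 93.929

93.929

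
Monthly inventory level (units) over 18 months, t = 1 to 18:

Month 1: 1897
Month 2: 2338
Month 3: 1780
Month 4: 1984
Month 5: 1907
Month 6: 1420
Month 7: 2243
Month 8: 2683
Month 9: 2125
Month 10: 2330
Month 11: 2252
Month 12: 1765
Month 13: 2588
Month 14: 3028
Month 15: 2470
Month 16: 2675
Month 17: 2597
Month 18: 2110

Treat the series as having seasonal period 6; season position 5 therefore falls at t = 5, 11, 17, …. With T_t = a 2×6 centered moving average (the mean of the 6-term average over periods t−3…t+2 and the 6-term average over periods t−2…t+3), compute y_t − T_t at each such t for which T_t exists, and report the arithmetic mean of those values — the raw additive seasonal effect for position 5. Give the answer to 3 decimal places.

Season position 5 occurs at t = 5, 11 (where T_t is defined).
t=5: T_5 = 1974.08333; y_5 − T_5 = 1907 − 1974.08333 = -67.08333
t=11: T_11 = 2319.25000; y_11 − T_11 = 2252 − 2319.25000 = -67.25000
Mean deviation: (-67.08333 + -67.25000) / 2 = -67.167

-67.167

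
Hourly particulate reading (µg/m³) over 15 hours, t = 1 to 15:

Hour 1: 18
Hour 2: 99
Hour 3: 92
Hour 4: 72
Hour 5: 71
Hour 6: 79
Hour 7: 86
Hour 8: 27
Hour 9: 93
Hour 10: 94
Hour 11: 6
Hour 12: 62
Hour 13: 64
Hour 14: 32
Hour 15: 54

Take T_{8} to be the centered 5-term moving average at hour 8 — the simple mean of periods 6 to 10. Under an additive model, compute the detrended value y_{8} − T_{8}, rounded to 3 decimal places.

Trend T_8 = (79 + 86 + 27 + 93 + 94) / 5 = 379/5 = 75.80000
Detrended value: 27 − 75.80000 = -48.800

-48.800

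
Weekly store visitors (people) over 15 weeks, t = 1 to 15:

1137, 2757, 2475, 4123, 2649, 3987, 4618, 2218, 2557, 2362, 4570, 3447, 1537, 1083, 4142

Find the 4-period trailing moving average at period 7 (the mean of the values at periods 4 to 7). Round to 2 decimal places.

Sum of periods 4–7: 4123 + 2649 + 3987 + 4618 = 15377
Divide by 4: 15377 / 4 = 3844.25

3844.25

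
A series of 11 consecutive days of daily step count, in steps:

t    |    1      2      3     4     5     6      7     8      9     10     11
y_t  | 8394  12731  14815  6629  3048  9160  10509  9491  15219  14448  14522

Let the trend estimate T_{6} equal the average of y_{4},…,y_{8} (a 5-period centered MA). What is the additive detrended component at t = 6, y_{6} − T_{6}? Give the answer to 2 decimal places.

1392.60

Trend T_6 = (6629 + 3048 + 9160 + 10509 + 9491) / 5 = 38837/5 = 7767.4000
Detrended value: 9160 − 7767.4000 = 1392.60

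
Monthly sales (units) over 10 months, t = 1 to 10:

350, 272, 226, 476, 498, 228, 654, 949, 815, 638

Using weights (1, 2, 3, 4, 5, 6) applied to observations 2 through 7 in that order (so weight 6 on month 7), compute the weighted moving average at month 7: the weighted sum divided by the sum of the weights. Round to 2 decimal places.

438.48

Weighted sum: 1·272 + 2·226 + 3·476 + 4·498 + 5·228 + 6·654 = 272 + 452 + 1428 + 1992 + 1140 + 3924 = 9208
Weight total: 1 + 2 + 3 + 4 + 5 + 6 = 21
WMA = 9208 / 21 = 438.48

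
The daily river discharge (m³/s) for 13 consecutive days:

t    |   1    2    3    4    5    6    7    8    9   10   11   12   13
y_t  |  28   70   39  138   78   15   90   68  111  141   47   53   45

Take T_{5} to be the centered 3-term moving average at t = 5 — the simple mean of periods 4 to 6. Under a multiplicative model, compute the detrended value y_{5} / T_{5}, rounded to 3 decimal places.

Trend T_5 = (138 + 78 + 15) / 3 = 231/3 = 77.00000
Ratio to trend: 78 / 77.00000 = 1.013

1.013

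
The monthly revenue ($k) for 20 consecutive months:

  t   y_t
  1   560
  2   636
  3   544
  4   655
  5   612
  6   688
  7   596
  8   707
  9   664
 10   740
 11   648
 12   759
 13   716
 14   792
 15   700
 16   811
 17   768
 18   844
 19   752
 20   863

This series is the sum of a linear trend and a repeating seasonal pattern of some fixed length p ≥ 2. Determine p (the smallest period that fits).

4

First differences y_{t+1} − y_t: 76, -92, 111, -43, 76, -92, 111, -43, 76, -92, …
The difference pattern repeats every 4 terms and not for any smaller step, so p = 4.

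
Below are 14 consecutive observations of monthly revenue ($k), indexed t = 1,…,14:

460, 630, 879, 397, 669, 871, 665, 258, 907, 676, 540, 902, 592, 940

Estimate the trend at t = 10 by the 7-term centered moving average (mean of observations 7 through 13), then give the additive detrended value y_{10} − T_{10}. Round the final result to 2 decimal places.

27.43

Trend T_10 = (665 + 258 + 907 + 676 + 540 + 902 + 592) / 7 = 4540/7 = 648.5714
Detrended value: 676 − 648.5714 = 27.43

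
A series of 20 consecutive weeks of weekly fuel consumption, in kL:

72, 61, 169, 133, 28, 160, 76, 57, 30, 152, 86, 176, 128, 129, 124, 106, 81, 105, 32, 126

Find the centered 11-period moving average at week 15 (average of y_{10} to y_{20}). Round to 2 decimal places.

Sum of periods 10–20: 152 + 86 + 176 + 128 + 129 + 124 + 106 + 81 + 105 + 32 + 126 = 1245
Divide by 11: 1245 / 11 = 113.18

113.18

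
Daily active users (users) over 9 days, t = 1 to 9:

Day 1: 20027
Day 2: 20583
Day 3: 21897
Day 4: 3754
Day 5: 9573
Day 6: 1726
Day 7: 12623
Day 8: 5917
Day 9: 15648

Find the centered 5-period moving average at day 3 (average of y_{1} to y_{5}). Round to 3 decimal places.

Sum of periods 1–5: 20027 + 20583 + 21897 + 3754 + 9573 = 75834
Divide by 5: 75834 / 5 = 15166.800

15166.800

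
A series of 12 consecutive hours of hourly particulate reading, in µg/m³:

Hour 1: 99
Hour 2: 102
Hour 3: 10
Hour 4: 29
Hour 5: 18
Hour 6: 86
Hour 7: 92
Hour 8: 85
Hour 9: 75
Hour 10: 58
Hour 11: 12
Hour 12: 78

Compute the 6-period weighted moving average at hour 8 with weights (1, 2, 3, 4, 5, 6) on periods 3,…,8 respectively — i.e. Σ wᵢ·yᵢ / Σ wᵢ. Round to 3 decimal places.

68.381

Weighted sum: 1·10 + 2·29 + 3·18 + 4·86 + 5·92 + 6·85 = 10 + 58 + 54 + 344 + 460 + 510 = 1436
Weight total: 1 + 2 + 3 + 4 + 5 + 6 = 21
WMA = 1436 / 21 = 68.381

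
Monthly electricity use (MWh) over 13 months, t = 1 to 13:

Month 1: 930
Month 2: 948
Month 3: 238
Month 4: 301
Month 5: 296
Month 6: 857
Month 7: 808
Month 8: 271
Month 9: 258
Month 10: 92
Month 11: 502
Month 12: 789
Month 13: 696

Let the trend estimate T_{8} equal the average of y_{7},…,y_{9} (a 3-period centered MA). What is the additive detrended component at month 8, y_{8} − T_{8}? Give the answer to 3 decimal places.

-174.667

Trend T_8 = (808 + 271 + 258) / 3 = 1337/3 = 445.66667
Detrended value: 271 − 445.66667 = -174.667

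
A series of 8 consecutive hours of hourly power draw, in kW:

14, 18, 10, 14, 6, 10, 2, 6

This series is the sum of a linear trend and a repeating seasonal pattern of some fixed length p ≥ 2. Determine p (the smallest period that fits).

2

First differences y_{t+1} − y_t: 4, -8, 4, -8, 4, -8, …
The difference pattern repeats every 2 terms and not for any smaller step, so p = 2.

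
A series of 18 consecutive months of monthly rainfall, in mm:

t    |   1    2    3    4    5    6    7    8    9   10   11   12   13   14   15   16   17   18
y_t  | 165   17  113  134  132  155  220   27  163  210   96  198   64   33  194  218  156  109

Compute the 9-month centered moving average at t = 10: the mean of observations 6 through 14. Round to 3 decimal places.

Sum of periods 6–14: 155 + 220 + 27 + 163 + 210 + 96 + 198 + 64 + 33 = 1166
Divide by 9: 1166 / 9 = 129.556

129.556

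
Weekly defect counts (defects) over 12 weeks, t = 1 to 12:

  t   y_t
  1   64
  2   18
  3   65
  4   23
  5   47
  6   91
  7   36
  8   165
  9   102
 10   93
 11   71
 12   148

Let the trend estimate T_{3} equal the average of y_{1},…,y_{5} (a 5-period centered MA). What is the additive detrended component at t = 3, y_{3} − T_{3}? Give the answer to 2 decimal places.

Trend T_3 = (64 + 18 + 65 + 23 + 47) / 5 = 217/5 = 43.4000
Detrended value: 65 − 43.4000 = 21.60

21.60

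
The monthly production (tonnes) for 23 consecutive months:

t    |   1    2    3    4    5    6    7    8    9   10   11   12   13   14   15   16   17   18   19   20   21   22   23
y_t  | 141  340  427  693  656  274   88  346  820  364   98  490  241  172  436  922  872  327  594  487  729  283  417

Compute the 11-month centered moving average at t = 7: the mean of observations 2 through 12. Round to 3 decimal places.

Sum of periods 2–12: 340 + 427 + 693 + 656 + 274 + 88 + 346 + 820 + 364 + 98 + 490 = 4596
Divide by 11: 4596 / 11 = 417.818

417.818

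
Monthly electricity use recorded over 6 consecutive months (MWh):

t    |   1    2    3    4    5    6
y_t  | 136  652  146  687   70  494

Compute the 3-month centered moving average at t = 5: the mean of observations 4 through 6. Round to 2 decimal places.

Sum of periods 4–6: 687 + 70 + 494 = 1251
Divide by 3: 1251 / 3 = 417.00

417.00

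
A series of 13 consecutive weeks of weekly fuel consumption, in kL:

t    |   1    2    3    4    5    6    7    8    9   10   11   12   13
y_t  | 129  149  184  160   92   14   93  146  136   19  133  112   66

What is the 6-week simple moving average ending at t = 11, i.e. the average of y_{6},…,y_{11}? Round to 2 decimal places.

90.17

Sum of periods 6–11: 14 + 93 + 146 + 136 + 19 + 133 = 541
Divide by 6: 541 / 6 = 90.17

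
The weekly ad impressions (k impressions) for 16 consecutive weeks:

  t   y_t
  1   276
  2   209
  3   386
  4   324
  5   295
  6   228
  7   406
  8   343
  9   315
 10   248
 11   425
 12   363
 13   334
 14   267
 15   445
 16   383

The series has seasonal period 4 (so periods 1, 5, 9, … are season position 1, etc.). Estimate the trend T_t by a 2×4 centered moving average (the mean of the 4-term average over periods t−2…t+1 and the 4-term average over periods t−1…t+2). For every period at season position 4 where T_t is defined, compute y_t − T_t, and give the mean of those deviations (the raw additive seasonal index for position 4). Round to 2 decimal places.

17.92

Season position 4 occurs at t = 4, 8, 12 (where T_t is defined).
t=4: T_4 = 305.8750; y_4 − T_4 = 324 − 305.8750 = 18.1250
t=8: T_8 = 325.5000; y_8 − T_8 = 343 − 325.5000 = 17.5000
t=12: T_12 = 344.8750; y_12 − T_12 = 363 − 344.8750 = 18.1250
Mean deviation: (18.1250 + 17.5000 + 18.1250) / 3 = 17.92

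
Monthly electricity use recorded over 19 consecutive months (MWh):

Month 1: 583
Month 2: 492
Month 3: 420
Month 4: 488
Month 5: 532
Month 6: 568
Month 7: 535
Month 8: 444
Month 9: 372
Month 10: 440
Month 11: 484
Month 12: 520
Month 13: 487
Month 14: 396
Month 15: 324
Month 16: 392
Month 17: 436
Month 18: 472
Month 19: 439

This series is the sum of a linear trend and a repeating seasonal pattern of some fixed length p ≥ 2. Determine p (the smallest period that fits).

First differences y_{t+1} − y_t: -91, -72, 68, 44, 36, -33, -91, -72, 68, 44, 36, -33, -91, -72, …
The difference pattern repeats every 6 terms and not for any smaller step, so p = 6.

6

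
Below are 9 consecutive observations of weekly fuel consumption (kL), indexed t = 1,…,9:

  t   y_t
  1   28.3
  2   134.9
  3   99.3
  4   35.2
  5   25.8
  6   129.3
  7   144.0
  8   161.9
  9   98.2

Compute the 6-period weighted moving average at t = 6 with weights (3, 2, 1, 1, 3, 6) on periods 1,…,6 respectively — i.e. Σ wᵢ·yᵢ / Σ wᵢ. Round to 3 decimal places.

Weighted sum: 3·28.3 + 2·134.9 + 1·99.3 + 1·35.2 + 3·25.8 + 6·129.3 = 84.9 + 269.8 + 99.3 + 35.2 + 77.4 + 775.8 = 1342.4
Weight total: 3 + 2 + 1 + 1 + 3 + 6 = 16
WMA = 1342.4 / 16 = 83.900

83.900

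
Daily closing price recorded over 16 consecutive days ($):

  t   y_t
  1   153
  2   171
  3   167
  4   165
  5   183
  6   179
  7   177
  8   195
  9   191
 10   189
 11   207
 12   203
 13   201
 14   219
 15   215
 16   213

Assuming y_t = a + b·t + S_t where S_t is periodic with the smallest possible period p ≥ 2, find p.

3

First differences y_{t+1} − y_t: 18, -4, -2, 18, -4, -2, 18, -4, …
The difference pattern repeats every 3 terms and not for any smaller step, so p = 3.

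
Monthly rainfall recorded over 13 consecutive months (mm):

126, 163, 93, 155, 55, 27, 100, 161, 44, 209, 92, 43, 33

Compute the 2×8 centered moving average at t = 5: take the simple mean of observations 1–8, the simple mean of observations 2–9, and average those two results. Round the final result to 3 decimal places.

104.875

Sum over 1–8: 126 + 163 + 93 + 155 + 55 + 27 + 100 + 161 = 880
Sum over 2–9: 163 + 93 + 155 + 55 + 27 + 100 + 161 + 44 = 798
CMA at t=5 = (880 + 798) / (2·8) = 1678 / 16 = 104.875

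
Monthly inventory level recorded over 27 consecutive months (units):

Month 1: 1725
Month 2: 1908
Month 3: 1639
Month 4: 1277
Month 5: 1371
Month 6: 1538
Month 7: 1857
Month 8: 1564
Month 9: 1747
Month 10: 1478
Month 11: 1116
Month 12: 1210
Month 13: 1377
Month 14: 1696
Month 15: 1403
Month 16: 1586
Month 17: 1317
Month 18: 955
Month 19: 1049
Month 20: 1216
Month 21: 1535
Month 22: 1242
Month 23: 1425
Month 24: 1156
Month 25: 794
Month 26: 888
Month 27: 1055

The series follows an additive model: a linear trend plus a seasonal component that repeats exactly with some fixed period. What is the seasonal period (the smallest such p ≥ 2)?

First differences y_{t+1} − y_t: 183, -269, -362, 94, 167, 319, -293, 183, -269, -362, 94, 167, 319, -293, 183, -269, …
The difference pattern repeats every 7 terms and not for any smaller step, so p = 7.

7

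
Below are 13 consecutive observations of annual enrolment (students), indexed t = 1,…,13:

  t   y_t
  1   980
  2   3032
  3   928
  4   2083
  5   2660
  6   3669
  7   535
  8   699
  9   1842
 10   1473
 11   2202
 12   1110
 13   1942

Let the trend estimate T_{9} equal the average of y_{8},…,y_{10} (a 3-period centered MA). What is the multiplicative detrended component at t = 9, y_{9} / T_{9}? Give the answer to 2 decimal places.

1.38

Trend T_9 = (699 + 1842 + 1473) / 3 = 4014/3 = 1338.0000
Ratio to trend: 1842 / 1338.0000 = 1.38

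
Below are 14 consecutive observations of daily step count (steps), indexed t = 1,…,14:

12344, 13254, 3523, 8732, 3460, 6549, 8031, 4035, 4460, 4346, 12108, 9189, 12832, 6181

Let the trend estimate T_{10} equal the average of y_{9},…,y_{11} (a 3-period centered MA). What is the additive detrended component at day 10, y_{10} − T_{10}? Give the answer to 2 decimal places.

-2625.33

Trend T_10 = (4460 + 4346 + 12108) / 3 = 20914/3 = 6971.3333
Detrended value: 4346 − 6971.3333 = -2625.33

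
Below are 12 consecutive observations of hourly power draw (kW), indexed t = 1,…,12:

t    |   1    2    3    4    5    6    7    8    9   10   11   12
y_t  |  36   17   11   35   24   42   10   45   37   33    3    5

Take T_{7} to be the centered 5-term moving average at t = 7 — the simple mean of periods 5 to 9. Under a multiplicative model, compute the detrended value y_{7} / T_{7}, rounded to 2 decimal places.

Trend T_7 = (24 + 42 + 10 + 45 + 37) / 5 = 158/5 = 31.6000
Ratio to trend: 10 / 31.6000 = 0.32

0.32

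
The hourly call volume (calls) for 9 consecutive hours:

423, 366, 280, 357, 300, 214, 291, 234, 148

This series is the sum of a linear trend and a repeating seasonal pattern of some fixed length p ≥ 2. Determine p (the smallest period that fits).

3

First differences y_{t+1} − y_t: -57, -86, 77, -57, -86, 77, -57, -86, …
The difference pattern repeats every 3 terms and not for any smaller step, so p = 3.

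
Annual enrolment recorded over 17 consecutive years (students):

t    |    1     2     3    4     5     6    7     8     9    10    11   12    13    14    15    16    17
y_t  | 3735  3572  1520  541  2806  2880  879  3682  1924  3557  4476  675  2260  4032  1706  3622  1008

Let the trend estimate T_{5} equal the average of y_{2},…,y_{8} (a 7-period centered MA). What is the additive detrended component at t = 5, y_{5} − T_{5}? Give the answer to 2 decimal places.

537.43

Trend T_5 = (3572 + 1520 + 541 + 2806 + 2880 + 879 + 3682) / 7 = 15880/7 = 2268.5714
Detrended value: 2806 − 2268.5714 = 537.43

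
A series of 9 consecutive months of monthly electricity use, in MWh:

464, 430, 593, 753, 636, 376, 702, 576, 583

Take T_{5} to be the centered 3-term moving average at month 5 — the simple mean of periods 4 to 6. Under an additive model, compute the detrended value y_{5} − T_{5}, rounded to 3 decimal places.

Trend T_5 = (753 + 636 + 376) / 3 = 1765/3 = 588.33333
Detrended value: 636 − 588.33333 = 47.667

47.667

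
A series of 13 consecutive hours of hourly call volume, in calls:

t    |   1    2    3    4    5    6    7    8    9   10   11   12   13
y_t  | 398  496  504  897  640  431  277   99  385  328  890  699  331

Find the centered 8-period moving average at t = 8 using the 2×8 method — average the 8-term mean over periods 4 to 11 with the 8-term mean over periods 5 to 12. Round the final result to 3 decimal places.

481.000

Sum over 4–11: 897 + 640 + 431 + 277 + 99 + 385 + 328 + 890 = 3947
Sum over 5–12: 640 + 431 + 277 + 99 + 385 + 328 + 890 + 699 = 3749
CMA at t=8 = (3947 + 3749) / (2·8) = 7696 / 16 = 481.000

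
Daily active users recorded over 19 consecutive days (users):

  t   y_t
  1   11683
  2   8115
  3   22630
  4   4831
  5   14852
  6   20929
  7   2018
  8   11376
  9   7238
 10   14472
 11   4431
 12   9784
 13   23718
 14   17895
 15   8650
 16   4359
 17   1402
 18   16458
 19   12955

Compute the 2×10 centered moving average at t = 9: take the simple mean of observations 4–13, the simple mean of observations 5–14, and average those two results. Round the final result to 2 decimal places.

Sum over 4–13: 4831 + 14852 + 20929 + 2018 + 11376 + 7238 + 14472 + 4431 + 9784 + 23718 = 113649
Sum over 5–14: 14852 + 20929 + 2018 + 11376 + 7238 + 14472 + 4431 + 9784 + 23718 + 17895 = 126713
CMA at t=9 = (113649 + 126713) / (2·10) = 240362 / 20 = 12018.10

12018.10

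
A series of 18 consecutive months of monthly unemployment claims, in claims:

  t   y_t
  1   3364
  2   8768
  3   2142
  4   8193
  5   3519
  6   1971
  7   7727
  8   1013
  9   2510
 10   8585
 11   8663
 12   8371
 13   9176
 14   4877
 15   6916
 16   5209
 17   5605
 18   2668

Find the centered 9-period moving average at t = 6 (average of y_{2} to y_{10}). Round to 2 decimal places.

Sum of periods 2–10: 8768 + 2142 + 8193 + 3519 + 1971 + 7727 + 1013 + 2510 + 8585 = 44428
Divide by 9: 44428 / 9 = 4936.44

4936.44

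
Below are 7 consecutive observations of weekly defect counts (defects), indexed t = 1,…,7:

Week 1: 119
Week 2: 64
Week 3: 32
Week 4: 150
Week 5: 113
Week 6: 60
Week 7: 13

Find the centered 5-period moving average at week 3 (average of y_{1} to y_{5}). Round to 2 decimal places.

95.60

Sum of periods 1–5: 119 + 64 + 32 + 150 + 113 = 478
Divide by 5: 478 / 5 = 95.60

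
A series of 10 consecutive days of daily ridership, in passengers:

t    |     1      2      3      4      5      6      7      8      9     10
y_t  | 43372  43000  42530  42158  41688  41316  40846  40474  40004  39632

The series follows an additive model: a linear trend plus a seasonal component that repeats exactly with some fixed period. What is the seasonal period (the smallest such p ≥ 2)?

2

First differences y_{t+1} − y_t: -372, -470, -372, -470, -372, -470, …
The difference pattern repeats every 2 terms and not for any smaller step, so p = 2.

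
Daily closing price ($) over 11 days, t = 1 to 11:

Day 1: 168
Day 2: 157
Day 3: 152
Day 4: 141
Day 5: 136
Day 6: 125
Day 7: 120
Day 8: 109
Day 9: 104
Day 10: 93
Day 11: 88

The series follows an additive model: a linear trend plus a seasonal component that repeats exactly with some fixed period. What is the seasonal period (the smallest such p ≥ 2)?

First differences y_{t+1} − y_t: -11, -5, -11, -5, -11, -5, …
The difference pattern repeats every 2 terms and not for any smaller step, so p = 2.

2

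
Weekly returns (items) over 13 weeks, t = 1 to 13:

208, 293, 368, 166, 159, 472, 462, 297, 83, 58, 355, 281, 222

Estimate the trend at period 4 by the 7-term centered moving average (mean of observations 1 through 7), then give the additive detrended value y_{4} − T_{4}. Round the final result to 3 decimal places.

-138.000

Trend T_4 = (208 + 293 + 368 + 166 + 159 + 472 + 462) / 7 = 2128/7 = 304.00000
Detrended value: 166 − 304.00000 = -138.000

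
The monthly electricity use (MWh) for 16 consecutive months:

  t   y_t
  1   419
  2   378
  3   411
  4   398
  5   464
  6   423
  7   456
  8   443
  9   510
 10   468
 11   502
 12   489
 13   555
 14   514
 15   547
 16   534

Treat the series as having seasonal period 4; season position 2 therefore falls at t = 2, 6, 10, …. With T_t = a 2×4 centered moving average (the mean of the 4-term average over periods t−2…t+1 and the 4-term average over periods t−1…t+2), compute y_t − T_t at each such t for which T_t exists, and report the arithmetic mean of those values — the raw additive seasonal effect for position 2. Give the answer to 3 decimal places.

-18.083

Season position 2 occurs at t = 6, 10, 14 (where T_t is defined).
t=6: T_6 = 440.87500; y_6 − T_6 = 423 − 440.87500 = -17.87500
t=10: T_10 = 486.50000; y_10 − T_10 = 468 − 486.50000 = -18.50000
t=14: T_14 = 531.87500; y_14 − T_14 = 514 − 531.87500 = -17.87500
Mean deviation: (-17.87500 + -18.50000 + -17.87500) / 3 = -18.083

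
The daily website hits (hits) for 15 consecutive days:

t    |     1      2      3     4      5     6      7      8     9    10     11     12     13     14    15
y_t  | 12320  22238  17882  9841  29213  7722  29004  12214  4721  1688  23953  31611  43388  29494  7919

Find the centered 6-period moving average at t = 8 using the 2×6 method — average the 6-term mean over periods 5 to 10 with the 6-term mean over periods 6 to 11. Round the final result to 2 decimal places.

13655.33

Sum over 5–10: 29213 + 7722 + 29004 + 12214 + 4721 + 1688 = 84562
Sum over 6–11: 7722 + 29004 + 12214 + 4721 + 1688 + 23953 = 79302
CMA at t=8 = (84562 + 79302) / (2·6) = 163864 / 12 = 13655.33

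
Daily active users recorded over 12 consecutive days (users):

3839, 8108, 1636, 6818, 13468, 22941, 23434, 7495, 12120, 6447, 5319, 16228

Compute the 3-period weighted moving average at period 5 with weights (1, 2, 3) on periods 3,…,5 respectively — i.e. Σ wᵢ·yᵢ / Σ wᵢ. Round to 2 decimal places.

Weighted sum: 1·1636 + 2·6818 + 3·13468 = 1636 + 13636 + 40404 = 55676
Weight total: 1 + 2 + 3 = 6
WMA = 55676 / 6 = 9279.33

9279.33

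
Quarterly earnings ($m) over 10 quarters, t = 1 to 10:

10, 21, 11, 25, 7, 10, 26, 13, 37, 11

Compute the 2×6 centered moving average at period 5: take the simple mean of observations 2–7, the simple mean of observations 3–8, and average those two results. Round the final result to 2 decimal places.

16.00

Sum over 2–7: 21 + 11 + 25 + 7 + 10 + 26 = 100
Sum over 3–8: 11 + 25 + 7 + 10 + 26 + 13 = 92
CMA at t=5 = (100 + 92) / (2·6) = 192 / 12 = 16.00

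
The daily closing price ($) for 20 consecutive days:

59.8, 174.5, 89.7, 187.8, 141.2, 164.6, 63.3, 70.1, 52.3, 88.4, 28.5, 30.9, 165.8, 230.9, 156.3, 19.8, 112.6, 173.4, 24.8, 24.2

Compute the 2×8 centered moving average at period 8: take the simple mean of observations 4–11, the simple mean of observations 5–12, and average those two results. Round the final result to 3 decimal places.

89.719

Sum over 4–11: 187.8 + 141.2 + 164.6 + 63.3 + 70.1 + 52.3 + 88.4 + 28.5 = 796.2
Sum over 5–12: 141.2 + 164.6 + 63.3 + 70.1 + 52.3 + 88.4 + 28.5 + 30.9 = 639.3
CMA at t=8 = (796.2 + 639.3) / (2·8) = 1435.5 / 16 = 89.719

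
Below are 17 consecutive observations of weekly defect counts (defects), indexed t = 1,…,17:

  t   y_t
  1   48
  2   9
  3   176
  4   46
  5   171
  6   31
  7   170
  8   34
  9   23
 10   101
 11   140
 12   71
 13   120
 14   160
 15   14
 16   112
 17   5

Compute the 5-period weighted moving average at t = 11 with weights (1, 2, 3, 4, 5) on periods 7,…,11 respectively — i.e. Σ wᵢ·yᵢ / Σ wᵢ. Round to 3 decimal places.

Weighted sum: 1·170 + 2·34 + 3·23 + 4·101 + 5·140 = 170 + 68 + 69 + 404 + 700 = 1411
Weight total: 1 + 2 + 3 + 4 + 5 = 15
WMA = 1411 / 15 = 94.067

94.067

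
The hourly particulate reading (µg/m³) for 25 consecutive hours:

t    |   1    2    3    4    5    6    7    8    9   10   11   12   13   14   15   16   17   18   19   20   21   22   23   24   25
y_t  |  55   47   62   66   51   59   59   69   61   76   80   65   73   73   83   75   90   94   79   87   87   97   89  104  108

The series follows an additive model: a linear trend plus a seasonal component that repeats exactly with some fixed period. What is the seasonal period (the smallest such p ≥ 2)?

7

First differences y_{t+1} − y_t: -8, 15, 4, -15, 8, 0, 10, -8, 15, 4, -15, 8, 0, 10, -8, 15, …
The difference pattern repeats every 7 terms and not for any smaller step, so p = 7.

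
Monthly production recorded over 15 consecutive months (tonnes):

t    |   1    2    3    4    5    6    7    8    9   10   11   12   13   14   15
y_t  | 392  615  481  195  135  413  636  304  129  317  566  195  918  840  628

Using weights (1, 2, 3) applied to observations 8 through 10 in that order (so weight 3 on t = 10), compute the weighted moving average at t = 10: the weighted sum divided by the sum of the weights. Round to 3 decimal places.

Weighted sum: 1·304 + 2·129 + 3·317 = 304 + 258 + 951 = 1513
Weight total: 1 + 2 + 3 = 6
WMA = 1513 / 6 = 252.167

252.167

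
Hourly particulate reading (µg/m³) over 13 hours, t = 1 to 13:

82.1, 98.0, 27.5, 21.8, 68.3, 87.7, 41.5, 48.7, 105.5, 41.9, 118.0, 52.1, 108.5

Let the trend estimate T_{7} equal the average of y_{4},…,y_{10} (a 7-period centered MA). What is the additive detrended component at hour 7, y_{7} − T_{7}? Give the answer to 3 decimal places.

-17.843

Trend T_7 = (21.8 + 68.3 + 87.7 + 41.5 + 48.7 + 105.5 + 41.9) / 7 = 415.4/7 = 59.34286
Detrended value: 41.5 − 59.34286 = -17.843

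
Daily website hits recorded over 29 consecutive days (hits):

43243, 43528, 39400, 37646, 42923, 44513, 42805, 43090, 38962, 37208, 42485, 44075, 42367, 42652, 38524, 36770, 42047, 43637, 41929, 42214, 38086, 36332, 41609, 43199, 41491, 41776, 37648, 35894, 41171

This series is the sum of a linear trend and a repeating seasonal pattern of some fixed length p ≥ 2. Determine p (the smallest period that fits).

6

First differences y_{t+1} − y_t: 285, -4128, -1754, 5277, 1590, -1708, 285, -4128, -1754, 5277, 1590, -1708, 285, -4128, …
The difference pattern repeats every 6 terms and not for any smaller step, so p = 6.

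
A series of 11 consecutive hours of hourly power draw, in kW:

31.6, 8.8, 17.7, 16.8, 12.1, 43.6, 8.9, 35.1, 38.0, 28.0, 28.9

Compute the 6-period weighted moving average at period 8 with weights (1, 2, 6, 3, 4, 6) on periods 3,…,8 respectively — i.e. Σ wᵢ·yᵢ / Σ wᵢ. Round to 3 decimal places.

22.768

Weighted sum: 1·17.7 + 2·16.8 + 6·12.1 + 3·43.6 + 4·8.9 + 6·35.1 = 17.7 + 33.6 + 72.6 + 130.8 + 35.6 + 210.6 = 500.9
Weight total: 1 + 2 + 6 + 3 + 4 + 6 = 22
WMA = 500.9 / 22 = 22.768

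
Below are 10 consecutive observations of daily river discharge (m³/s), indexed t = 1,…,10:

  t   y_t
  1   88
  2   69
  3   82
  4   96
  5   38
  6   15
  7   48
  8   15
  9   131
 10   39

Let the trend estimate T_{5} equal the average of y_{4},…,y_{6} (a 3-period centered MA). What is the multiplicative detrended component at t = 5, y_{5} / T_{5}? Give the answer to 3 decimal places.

Trend T_5 = (96 + 38 + 15) / 3 = 149/3 = 49.66667
Ratio to trend: 38 / 49.66667 = 0.765

0.765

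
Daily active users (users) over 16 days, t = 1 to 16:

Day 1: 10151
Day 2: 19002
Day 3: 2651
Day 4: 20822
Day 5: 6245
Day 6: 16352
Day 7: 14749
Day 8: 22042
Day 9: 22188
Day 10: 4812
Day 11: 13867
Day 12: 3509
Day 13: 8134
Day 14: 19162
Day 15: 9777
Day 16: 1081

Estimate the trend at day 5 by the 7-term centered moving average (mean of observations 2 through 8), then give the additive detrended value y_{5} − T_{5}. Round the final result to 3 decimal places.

-8306.857

Trend T_5 = (19002 + 2651 + 20822 + 6245 + 16352 + 14749 + 22042) / 7 = 101863/7 = 14551.85714
Detrended value: 6245 − 14551.85714 = -8306.857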